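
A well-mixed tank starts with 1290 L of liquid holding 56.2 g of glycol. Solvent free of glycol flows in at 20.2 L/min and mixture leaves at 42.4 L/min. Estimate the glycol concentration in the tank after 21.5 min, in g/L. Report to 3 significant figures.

0.0286 g/L

Let m(t) be the amount of glycol. Volume: V(t) = V₀ + (Q_in − Q_out) t = 1290 − 22.200 t; V(21.5) = 812.70 L.
No glycol enters, so dm/dt = −Q_out · (m/V).
Separate: dm/m = −Q_out dt/V(t) ⇒ ln(m/m₀) = −(Q_out/(Q_in−Q_out)) ln(V/V₀).
m = m₀ (V₀/V)^(Q_out/(Q_in−Q_out)) = 56.2 × (1290/812.70)^(-1.9099) = 23.254 g.
C = m/V = 23.254/812.70 = 0.028613 g/L.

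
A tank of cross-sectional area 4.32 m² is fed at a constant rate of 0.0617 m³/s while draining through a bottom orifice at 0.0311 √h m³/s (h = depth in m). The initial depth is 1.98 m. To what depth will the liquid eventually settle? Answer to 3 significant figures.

A dh/dt = Q_in − 0.0311 √h. Steady state requires inflow = outflow:
Q_in = 0.0311 √h_ss ⇒ √h_ss = 0.0617/0.0311 = 1.9839.
h_ss = 1.9839² = 3.9359 m. (Since h₀ = 1.98 m < h_ss, the level will rise toward this value.)

3.94 m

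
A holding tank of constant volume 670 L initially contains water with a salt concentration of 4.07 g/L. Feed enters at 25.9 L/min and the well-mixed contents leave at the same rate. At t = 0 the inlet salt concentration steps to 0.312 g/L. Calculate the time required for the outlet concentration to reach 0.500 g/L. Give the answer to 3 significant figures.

Species balance: V dC/dt = Q(C_in − C) ⇒ τ = V/Q = 25.869 min.
C(t) = C_in + (C₀ − C_in) e^(−t/τ). Set C = 0.500 and solve for t:
e^(−t/τ) = (C − C_in)/(C₀ − C_in) = (0.500 − 0.312)/(4.07 − 0.312) = 0.050027
t = −τ ln(…) = 25.869 × 2.9952 = 77.482 min.

77.5 min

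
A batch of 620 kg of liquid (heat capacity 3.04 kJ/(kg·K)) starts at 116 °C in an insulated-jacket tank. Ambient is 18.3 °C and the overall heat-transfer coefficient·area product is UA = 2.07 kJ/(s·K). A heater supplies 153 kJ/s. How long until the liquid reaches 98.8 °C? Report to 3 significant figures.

M c_p dT/dt = −UA(T − T_amb) + Q̇.
τ = M c_p/UA = 910.53 s; T_ss = T_amb + Q̇/UA = 18.3 + 153/2.07 = 92.213 °C.
T(t) = T_ss + (T₀ − T_ss)e^(−t/τ); set T = 98.8:
t = −τ ln[(T − T_ss)/(T₀ − T_ss)] = −910.53 · ln(0.27691) = 1169.2 s.

1170 s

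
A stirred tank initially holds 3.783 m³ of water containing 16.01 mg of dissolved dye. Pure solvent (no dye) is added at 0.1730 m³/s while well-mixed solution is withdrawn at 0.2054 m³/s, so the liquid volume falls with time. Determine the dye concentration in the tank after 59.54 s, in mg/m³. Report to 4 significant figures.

0.09390 mg/m³

Let m(t) be the amount of dye. Volume: V(t) = V₀ + (Q_in − Q_out) t = 3.783 − 0.0324000 t; V(59.54) = 1.85390 m³.
Solute balance: dm/dt = 0 − Q_out C = −Q_out m/V(t).
dm/m = −Q_out dt/(V₀ − 0.0324000 t); integrating gives ln(m/m₀) = −(Q_out/(Q_in−Q_out)) ln(V/V₀).
m = m₀ (V₀/V)^(Q_out/(Q_in−Q_out)) = 16.01 × (3.783/1.85390)^(-6.33951) = 0.174074 mg.
C = m/V = 0.174074/1.85390 = 0.0938961 mg/m³.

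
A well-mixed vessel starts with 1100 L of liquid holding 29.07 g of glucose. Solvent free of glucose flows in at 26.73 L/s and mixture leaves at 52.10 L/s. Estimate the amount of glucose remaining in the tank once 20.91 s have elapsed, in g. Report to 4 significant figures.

Let m(t) be the amount of glucose. Volume: V(t) = V₀ + (Q_in − Q_out) t = 1100 − 25.3700 t; V(20.91) = 569.513 L.
Solute balance: dm/dt = 0 − Q_out C = −Q_out m/V(t).
Separate: dm/m = −Q_out dt/V(t) ⇒ ln(m/m₀) = −(Q_out/(Q_in−Q_out)) ln(V/V₀).
m = m₀ (V₀/V)^(Q_out/(Q_in−Q_out)) = 29.07 × (1100/569.513)^(-2.05361) = 7.52215 g.

7.522 g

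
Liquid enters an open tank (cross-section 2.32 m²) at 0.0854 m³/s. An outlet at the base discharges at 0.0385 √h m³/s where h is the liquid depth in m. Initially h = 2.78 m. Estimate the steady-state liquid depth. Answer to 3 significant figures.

4.92 m

A dh/dt = Q_in − 0.0385 √h. Steady state requires inflow = outflow:
Q_in = 0.0385 √h_ss ⇒ √h_ss = 0.0854/0.0385 = 2.2182.
h_ss = 2.2182² = 4.9203 m. (Since h₀ = 2.78 m < h_ss, the level will rise toward this value.)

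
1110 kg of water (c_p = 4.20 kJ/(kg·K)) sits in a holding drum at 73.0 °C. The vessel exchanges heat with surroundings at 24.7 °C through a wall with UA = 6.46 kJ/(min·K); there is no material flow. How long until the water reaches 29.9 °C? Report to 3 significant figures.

M c_p dT/dt = −UA(T − T_amb).
τ = M c_p/UA = 721.67 min; T_ss = T_amb = 24.700 °C.
T(t) = T_ss + (T₀ − T_ss)e^(−t/τ); set T = 29.9:
t = −τ ln[(T − T_ss)/(T₀ − T_ss)] = −721.67 · ln(0.10766) = 1608.4 min.

1610 min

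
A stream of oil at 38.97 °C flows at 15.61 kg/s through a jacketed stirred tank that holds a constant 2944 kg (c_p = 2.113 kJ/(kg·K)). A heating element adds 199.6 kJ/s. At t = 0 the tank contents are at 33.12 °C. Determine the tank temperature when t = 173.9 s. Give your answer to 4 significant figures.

M c_p dT/dt = ṁ c_p (T_in − T) + Q̇.
τ = M/ṁ = 188.597 s; T_ss = T_in + Q̇/(ṁ c_p) = 38.97 + 199.6/(15.61·2.113) = 45.0214 °C.
Integrating: T(t) = T_ss + (T₀ − T_ss) e^(−t/τ).
T(173.9) = 45.0214 + (-11.9014)·e^(−173.9/188.597) = 45.0214 + (-11.9014)·0.397694 = 40.2883 °C.

40.29 °C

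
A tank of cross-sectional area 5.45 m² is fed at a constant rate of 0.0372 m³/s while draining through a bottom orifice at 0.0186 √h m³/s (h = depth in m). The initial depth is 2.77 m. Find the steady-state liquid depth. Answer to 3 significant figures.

Volume balance on the tank: A dh/dt = Q_in − 0.0186 √h. At steady state dh/dt = 0:
Q_in = 0.0186 √h_ss ⇒ √h_ss = 0.0372/0.0186 = 2.0000.
h_ss = 2.0000² = 4.0000 m. (Since h₀ = 2.77 m < h_ss, the level will rise toward this value.)

4.00 m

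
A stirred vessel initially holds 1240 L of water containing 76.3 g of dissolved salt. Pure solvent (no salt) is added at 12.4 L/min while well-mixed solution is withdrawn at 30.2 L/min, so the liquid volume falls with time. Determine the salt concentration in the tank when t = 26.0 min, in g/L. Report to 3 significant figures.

Total volume: dV/dt = Q_in − Q_out = -17.800 L/min, so V(t) = 1240 − 17.800 t and V(26.0) = 777.20 L.
Solute balance: dm/dt = 0 − Q_out C = −Q_out m/V(t).
Separate: dm/m = −Q_out dt/V(t) ⇒ ln(m/m₀) = −(Q_out/(Q_in−Q_out)) ln(V/V₀).
m = m₀ (V₀/V)^(Q_out/(Q_in−Q_out)) = 76.3 × (1240/777.20)^(-1.6966) = 34.538 g.
C = m/V = 34.538/777.20 = 0.044439 g/L.

0.0444 g/L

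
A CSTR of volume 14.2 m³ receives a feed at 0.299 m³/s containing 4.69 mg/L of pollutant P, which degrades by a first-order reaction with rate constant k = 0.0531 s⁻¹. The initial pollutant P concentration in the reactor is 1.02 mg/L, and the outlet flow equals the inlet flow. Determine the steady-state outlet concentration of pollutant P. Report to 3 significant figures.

1.33 mg/L

Accumulation = in − out − consumed: V dC/dt = Q C_in − Q C − k V C.
At steady state: 0 = Q C_in − (Q + kV) C_ss, so C_ss = Q C_in/(Q + kV).
C_ss = 0.299·4.69/(0.299 + 0.0531·14.2) = 1.4023/1.0530 = 1.3317 mg/L.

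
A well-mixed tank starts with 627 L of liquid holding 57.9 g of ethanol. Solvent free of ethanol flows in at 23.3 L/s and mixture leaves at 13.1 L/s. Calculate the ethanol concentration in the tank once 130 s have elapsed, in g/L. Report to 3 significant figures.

0.00689 g/L

Total volume: dV/dt = Q_in − Q_out = 10.200 L/s, so V(t) = 627 + 10.200 t and V(130) = 1953.0 L.
Species balance (pure solvent in): dm/dt = −Q_out · m/V(t).
dm/m = −Q_out dt/(V₀ + 10.200 t); integrating gives ln(m/m₀) = −(Q_out/(Q_in−Q_out)) ln(V/V₀).
m = m₀ (V₀/V)^(Q_out/(Q_in−Q_out)) = 57.9 × (627/1953.0)^(1.2843) = 13.457 g.
C = m/V = 13.457/1953.0 = 0.0068905 g/L.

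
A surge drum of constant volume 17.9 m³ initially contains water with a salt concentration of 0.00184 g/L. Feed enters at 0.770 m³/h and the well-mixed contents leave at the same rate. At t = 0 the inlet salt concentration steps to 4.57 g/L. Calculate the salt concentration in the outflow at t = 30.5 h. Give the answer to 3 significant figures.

3.34 g/L

Transient balance on the dissolved component: V dC/dt = Q(C_in − C).
Time constant τ = V/Q = 17.9/0.770 = 23.247 h.
C approaches C_in exponentially: C(t) = C_in + (C₀ − C_in) e^(−t/τ).
C(30.5) = 4.57 + (0.00184 − 4.57)·e^(−30.5/23.247) = 4.57 + (-4.5682)·0.26928 = 3.3399 g/L.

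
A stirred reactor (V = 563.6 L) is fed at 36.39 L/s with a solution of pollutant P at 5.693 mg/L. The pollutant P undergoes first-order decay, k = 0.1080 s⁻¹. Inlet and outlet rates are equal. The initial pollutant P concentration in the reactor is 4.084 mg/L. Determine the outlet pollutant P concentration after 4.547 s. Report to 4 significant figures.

3.022 mg/L

Accumulation = in − out − consumed: V dC/dt = Q C_in − Q C − k V C.
This is linear with rate a = Q/V + k = 0.172567 s⁻¹.
C_ss = Q C_in/(Q + kV) = 2.13007 mg/L; C(t) = C_ss + (C₀ − C_ss) e^(−a t).
C(4.547) = 2.13007 + (1.95393)·e^(−0.172567·4.547) = 2.13007 + (1.95393)·0.456274 = 3.02160 mg/L.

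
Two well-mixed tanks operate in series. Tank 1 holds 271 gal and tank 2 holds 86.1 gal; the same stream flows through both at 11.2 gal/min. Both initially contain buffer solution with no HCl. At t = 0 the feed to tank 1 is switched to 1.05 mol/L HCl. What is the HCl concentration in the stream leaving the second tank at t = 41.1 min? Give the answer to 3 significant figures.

Time constants: τᵢ = Vᵢ/Q for each well-mixed tank.
τ₁ = 271/11.2 = 24.196 min; τ₂ = 86.1/11.2 = 7.6875 min.
Solving the cascade with C₁(0)=C₂(0)=0 gives C₂(t) = C_in[1 − (τ₁ e^(−t/τ₁) − τ₂ e^(−t/τ₂))/(τ₁ − τ₂)].
At t = 41.1: e^(−t/τ₁) = 0.18294, e^(−t/τ₂) = 0.0047656.
C₂ = 1.05·[1 − (24.196·0.18294 − 7.6875·0.0047656)/(16.509)] = 1.05·0.73409 = 0.77080 mol/L.

0.771 mol/L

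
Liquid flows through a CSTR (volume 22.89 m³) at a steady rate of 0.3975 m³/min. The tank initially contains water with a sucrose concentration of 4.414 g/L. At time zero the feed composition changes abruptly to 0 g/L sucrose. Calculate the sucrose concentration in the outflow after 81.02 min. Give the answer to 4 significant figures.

Unsteady species balance (constant V, well mixed): V dC/dt = Q(C_in − C).
So dC/dt = (C_in − C)/τ with τ = V/Q = 22.89/0.3975 = 57.5849 min.
Integrating: C(t) = C_in + (C₀ − C_in) e^(−t/τ).
C(81.02) = 0 + (4.414 − 0)·e^(−81.02/57.5849) = 0 + (4.41400)·0.244885 = 1.08092 g/L.

1.081 g/L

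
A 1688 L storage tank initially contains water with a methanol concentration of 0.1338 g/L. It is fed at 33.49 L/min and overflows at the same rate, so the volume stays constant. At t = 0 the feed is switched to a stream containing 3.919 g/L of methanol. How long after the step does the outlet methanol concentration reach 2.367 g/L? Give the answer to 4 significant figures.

Species balance: V dC/dt = Q(C_in − C) ⇒ τ = V/Q = 50.4031 min.
C(t) = C_in + (C₀ − C_in) e^(−t/τ). Set C = 2.367 and solve for t:
e^(−t/τ) = (C − C_in)/(C₀ − C_in) = (2.367 − 3.919)/(0.1338 − 3.919) = 0.410018
t = −τ ln(…) = 50.4031 × 0.891554 = 44.9371 min.

44.94 min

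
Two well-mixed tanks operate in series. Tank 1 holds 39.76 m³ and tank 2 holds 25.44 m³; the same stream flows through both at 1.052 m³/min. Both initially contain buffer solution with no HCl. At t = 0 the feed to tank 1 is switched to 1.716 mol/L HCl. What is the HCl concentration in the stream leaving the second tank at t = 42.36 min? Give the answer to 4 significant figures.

0.6915 mol/L

Time constants: τᵢ = Vᵢ/Q for each well-mixed tank.
τ₁ = 39.76/1.052 = 37.7947 min; τ₂ = 25.44/1.052 = 24.1825 min.
Tank 1: C₁ = C_in(1 − e^(−t/τ₁)). Tank 2 (τ₁ ≠ τ₂): C₂ = C_in[1 − (τ₁ e^(−t/τ₁) − τ₂ e^(−t/τ₂))/(τ₁ − τ₂)].
At t = 42.36: e^(−t/τ₁) = 0.326021, e^(−t/τ₂) = 0.173482.
C₂ = 1.716·[1 − (37.7947·0.326021 − 24.1825·0.173482)/(13.6122)] = 1.716·0.402988 = 0.691527 mol/L.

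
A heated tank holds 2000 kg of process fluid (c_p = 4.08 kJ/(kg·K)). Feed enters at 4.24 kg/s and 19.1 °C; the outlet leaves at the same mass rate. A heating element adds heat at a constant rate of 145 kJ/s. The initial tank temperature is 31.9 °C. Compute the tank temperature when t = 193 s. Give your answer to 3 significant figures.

M c_p dT/dt = ṁ c_p (T_in − T) + Q̇.
τ = M/ṁ = 471.70 s; T_ss = T_in + Q̇/(ṁ c_p) = 19.1 + 145/(4.24·4.08) = 27.482 °C.
Solution: T(t) = T_ss + (T₀ − T_ss) e^(−t/τ).
T(193) = 27.482 + (4.4181)·e^(−193/471.70) = 27.482 + (4.4181)·0.66421 = 30.416 °C.

30.4 °C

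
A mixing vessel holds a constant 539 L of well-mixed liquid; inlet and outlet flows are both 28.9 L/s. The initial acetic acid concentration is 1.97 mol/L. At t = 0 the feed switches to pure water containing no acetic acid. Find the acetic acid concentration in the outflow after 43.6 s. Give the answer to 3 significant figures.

0.190 mol/L

Mass balance on the solute (V constant): V dC/dt = Q(C_in − C).
Rewrite as dC/dt + C/τ = C_in/τ, τ = V/Q = 18.651 s.
Integrating: C(t) = C_in + (C₀ − C_in) e^(−t/τ).
C(43.6) = 0 + (1.97 − 0)·e^(−43.6/18.651) = 0 + (1.9700)·0.096546 = 0.19020 mol/L.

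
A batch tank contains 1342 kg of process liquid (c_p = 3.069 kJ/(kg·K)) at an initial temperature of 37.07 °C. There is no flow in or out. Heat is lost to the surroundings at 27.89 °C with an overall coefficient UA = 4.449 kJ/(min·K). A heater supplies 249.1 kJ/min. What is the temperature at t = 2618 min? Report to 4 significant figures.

81.11 °C

M c_p dT/dt = −UA(T − T_amb) + Q̇.
dT/dt = (T_ss − T)/τ with T_ss = T_amb + Q̇/UA = 27.89 + 249.1/4.449 = 83.8801 °C, τ = M c_p/UA = 1342·3.069/4.449 = 925.736 min.
This is linear first-order; T(t) = T_ss + (T₀ − T_ss) e^(−t/τ).
T(2618) = 83.8801 + (-46.8101)·0.0591298 = 81.1122 °C.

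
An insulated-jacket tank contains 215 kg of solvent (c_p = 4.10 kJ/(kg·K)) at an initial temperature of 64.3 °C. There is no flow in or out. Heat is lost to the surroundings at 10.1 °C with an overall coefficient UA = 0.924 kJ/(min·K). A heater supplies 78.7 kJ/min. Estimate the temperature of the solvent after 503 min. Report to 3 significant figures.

M c_p dT/dt = −UA(T − T_amb) + Q̇.
dT/dt = (T_ss − T)/τ with T_ss = T_amb + Q̇/UA = 10.1 + 78.7/0.924 = 95.273 °C, τ = M c_p/UA = 215·4.10/0.924 = 954.00 min.
T approaches T_ss exponentially: T(t) = T_ss + (T₀ − T_ss) e^(−t/τ).
T(503) = 95.273 + (-30.973)·0.59023 = 76.992 °C.

77.0 °C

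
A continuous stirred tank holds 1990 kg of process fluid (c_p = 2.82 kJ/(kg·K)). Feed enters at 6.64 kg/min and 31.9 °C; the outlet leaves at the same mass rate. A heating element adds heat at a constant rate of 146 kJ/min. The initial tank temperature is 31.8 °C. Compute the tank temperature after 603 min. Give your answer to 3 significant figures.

38.6 °C

M c_p dT/dt = ṁ c_p (T_in − T) + Q̇.
τ = M/ṁ = 299.70 min; T_ss = T_in + Q̇/(ṁ c_p) = 31.9 + 146/(6.64·2.82) = 39.697 °C.
T approaches T_ss exponentially: T(t) = T_ss + (T₀ − T_ss) e^(−t/τ).
T(603) = 39.697 + (-7.8971)·e^(−603/299.70) = 39.697 + (-7.8971)·0.13372 = 38.641 °C.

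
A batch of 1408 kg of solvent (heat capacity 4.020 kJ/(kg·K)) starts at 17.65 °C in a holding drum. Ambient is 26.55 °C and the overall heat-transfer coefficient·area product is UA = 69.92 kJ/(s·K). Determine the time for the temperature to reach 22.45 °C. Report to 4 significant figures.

First-law balance (no shaft work): M c_p dT/dt = −UA(T − T_amb).
τ = M c_p/UA = 80.9519 s; T_ss = T_amb = 26.5500 °C.
T(t) = T_ss + (T₀ − T_ss)e^(−t/τ); set T = 22.45:
t = −τ ln[(T − T_ss)/(T₀ − T_ss)] = −80.9519 · ln(0.460674) = 62.7430 s.

62.74 s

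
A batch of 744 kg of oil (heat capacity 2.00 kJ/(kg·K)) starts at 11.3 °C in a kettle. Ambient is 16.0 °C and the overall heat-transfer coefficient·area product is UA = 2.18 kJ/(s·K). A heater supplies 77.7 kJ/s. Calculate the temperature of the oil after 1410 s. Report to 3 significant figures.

46.5 °C

M c_p dT/dt = −UA(T − T_amb) + Q̇.
dT/dt = (T_ss − T)/τ with T_ss = T_amb + Q̇/UA = 16.0 + 77.7/2.18 = 51.642 °C, τ = M c_p/UA = 744·2.00/2.18 = 682.57 s.
This is linear first-order; T(t) = T_ss + (T₀ − T_ss) e^(−t/τ).
T(1410) = 51.642 + (-40.342)·0.12673 = 46.530 °C.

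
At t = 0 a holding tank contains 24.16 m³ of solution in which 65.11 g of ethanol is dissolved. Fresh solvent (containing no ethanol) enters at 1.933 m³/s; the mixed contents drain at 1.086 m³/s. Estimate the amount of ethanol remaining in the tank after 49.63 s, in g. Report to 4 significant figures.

Total volume: dV/dt = Q_in − Q_out = 0.847000 m³/s, so V(t) = 24.16 + 0.847000 t and V(49.63) = 66.1966 m³.
No ethanol enters, so dm/dt = −Q_out · (m/V).
dm/m = −Q_out dt/(V₀ + 0.847000 t); integrating gives ln(m/m₀) = −(Q_out/(Q_in−Q_out)) ln(V/V₀).
m = m₀ (V₀/V)^(Q_out/(Q_in−Q_out)) = 65.11 × (24.16/66.1966)^(1.28217) = 17.8810 g.

17.88 g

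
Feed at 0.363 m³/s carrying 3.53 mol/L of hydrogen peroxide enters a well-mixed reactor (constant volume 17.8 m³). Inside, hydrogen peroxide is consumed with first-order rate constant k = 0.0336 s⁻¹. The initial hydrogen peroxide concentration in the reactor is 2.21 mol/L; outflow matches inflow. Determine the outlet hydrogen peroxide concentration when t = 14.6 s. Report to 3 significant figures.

1.73 mol/L

Species balance: V dC/dt = Q C_in − Q C − k V C.
dC/dt = (Q/V) C_in − (Q/V + k) C; effective rate a = Q/V + k = 0.020393 + 0.0336 = 0.053993 s⁻¹.
C_ss = Q C_in/(Q + kV) = 1.3333 mol/L; C(t) = C_ss + (C₀ − C_ss) e^(−a t).
C(14.6) = 1.3333 + (0.87672)·e^(−0.053993·14.6) = 1.3333 + (0.87672)·0.45462 = 1.7319 mol/L.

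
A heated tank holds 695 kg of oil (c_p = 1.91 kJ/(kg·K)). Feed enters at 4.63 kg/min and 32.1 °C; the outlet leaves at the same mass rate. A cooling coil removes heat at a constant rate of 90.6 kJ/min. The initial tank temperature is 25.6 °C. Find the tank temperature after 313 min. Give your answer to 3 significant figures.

22.3 °C

Unsteady energy balance on the tank contents: M c_p dT/dt = ṁ c_p (T_in − T) − 90.6.
Rearrange: dT/dt = (T_ss − T)/τ with τ = M/ṁ = 150.11 min and T_ss = T_in − Q̇/(ṁ c_p) = 21.855 °C.
Integrating: T(t) = T_ss + (T₀ − T_ss) e^(−t/τ).
T(313) = 21.855 + (3.7450)·e^(−313/150.11) = 21.855 + (3.7450)·0.12429 = 22.320 °C.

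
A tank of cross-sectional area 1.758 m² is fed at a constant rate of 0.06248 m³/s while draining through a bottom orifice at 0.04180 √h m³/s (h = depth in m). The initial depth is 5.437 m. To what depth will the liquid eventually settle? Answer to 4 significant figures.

A dh/dt = Q_in − 0.04180 √h. Steady state requires inflow = outflow:
Q_in = 0.04180 √h_ss ⇒ √h_ss = 0.06248/0.04180 = 1.49474.
h_ss = 1.49474² = 2.23424 m. (Since h₀ = 5.437 m > h_ss, the level will fall toward this value.)

2.234 m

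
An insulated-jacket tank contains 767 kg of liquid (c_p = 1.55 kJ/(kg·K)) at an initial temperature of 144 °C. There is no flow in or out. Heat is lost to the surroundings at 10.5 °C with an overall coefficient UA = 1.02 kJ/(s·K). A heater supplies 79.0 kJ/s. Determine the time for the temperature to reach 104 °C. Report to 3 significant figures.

M c_p dT/dt = −UA(T − T_amb) + Q̇.
τ = M c_p/UA = 1165.5 s; T_ss = T_amb + Q̇/UA = 10.5 + 79.0/1.02 = 87.951 °C.
T(t) = T_ss + (T₀ − T_ss)e^(−t/τ); set T = 104:
t = −τ ln[(T − T_ss)/(T₀ − T_ss)] = −1165.5 · ln(0.28634) = 1457.6 s.

1460 s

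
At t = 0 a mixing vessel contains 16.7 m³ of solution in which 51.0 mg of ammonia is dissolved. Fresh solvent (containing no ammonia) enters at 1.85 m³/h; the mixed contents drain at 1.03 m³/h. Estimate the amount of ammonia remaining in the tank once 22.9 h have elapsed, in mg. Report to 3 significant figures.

19.8 mg

Total volume: dV/dt = Q_in − Q_out = 0.82000 m³/h, so V(t) = 16.7 + 0.82000 t and V(22.9) = 35.478 m³.
Species balance (pure solvent in): dm/dt = −Q_out · m/V(t).
dm/m = −Q_out dt/(V₀ + 0.82000 t); integrating gives ln(m/m₀) = −(Q_out/(Q_in−Q_out)) ln(V/V₀).
m = m₀ (V₀/V)^(Q_out/(Q_in−Q_out)) = 51.0 × (16.7/35.478)^(1.2561) = 19.793 mg.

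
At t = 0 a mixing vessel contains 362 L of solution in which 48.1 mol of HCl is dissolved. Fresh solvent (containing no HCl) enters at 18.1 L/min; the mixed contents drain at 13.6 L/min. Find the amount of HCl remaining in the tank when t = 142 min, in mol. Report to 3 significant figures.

2.22 mol

Let m(t) be the amount of HCl. Volume: V(t) = V₀ + (Q_in − Q_out) t = 362 + 4.5000 t; V(142) = 1001.0 L.
Solute balance: dm/dt = 0 − Q_out C = −Q_out m/V(t).
Separate: dm/m = −Q_out dt/V(t) ⇒ ln(m/m₀) = −(Q_out/(Q_in−Q_out)) ln(V/V₀).
m = m₀ (V₀/V)^(Q_out/(Q_in−Q_out)) = 48.1 × (362/1001.0)^(3.0222) = 2.2241 mol.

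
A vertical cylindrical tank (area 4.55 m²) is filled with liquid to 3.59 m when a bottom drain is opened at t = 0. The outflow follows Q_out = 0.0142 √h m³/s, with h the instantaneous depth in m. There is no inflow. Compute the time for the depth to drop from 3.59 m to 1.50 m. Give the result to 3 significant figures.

429 s

With no inflow, A dh/dt = −0.0142 √h.
Separate and integrate: 2(√h − √h₀) = −(0.0142/A) t.
t = 2A(√h₀ − √h)/0.0142 = 2·4.55·(√3.59 − √1.50)/0.0142
  = 9.1000 × (1.8947 − 1.2247) / 0.0142 = 429.36 s.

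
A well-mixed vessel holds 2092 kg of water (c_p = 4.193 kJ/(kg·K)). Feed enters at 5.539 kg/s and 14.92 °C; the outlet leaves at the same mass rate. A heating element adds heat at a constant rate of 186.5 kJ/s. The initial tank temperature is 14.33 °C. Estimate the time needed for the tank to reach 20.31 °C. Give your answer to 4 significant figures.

446.9 s

First-law balance (no shaft work): M c_p dT/dt = ṁ c_p (T_in − T) + 186.5.
τ = M/ṁ = 377.686 s; T_ss = T_in + Q̇/(ṁ c_p) = 22.9501 °C.
T(t) = T_ss + (T₀ − T_ss) e^(−t/τ). Set T = 20.31:
e^(−t/τ) = (20.31 − 22.9501)/(14.33 − 22.9501) = 0.306275
t = −377.686 · ln(0.306275) = 446.905 s.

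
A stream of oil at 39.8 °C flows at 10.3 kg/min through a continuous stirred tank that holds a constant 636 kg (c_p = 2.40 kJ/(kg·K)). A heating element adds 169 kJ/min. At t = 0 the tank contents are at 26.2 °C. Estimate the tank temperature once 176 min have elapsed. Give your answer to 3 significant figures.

45.5 °C

Unsteady energy balance on the tank contents: M c_p dT/dt = ṁ c_p (T_in − T) + 169.
τ = M/ṁ = 61.748 min; T_ss = T_in + Q̇/(ṁ c_p) = 39.8 + 169/(10.3·2.40) = 46.637 °C.
This is linear first-order; T(t) = T_ss + (T₀ − T_ss) e^(−t/τ).
T(176) = 46.637 + (-20.437)·e^(−176/61.748) = 46.637 + (-20.437)·0.057826 = 45.455 °C.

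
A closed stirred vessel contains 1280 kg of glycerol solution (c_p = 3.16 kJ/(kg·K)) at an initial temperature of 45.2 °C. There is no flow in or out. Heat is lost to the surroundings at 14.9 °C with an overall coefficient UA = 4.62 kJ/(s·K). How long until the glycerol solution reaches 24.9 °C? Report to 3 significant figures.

M c_p dT/dt = −UA(T − T_amb).
τ = M c_p/UA = 875.50 s; T_ss = T_amb = 14.900 °C.
T(t) = T_ss + (T₀ − T_ss)e^(−t/τ); set T = 24.9:
t = −τ ln[(T − T_ss)/(T₀ − T_ss)] = −875.50 · ln(0.33003) = 970.54 s.

971 s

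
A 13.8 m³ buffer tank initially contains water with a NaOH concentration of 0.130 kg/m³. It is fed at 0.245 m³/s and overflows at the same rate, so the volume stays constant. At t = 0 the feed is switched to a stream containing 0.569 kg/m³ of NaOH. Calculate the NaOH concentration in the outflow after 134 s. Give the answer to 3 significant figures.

Species balance on the tank: V dC/dt = Q(C_in − C).
Time constant τ = V/Q = 13.8/0.245 = 56.327 s.
This is linear first-order; C(t) = C_in + (C₀ − C_in) e^(−t/τ).
C(134) = 0.569 + (0.130 − 0.569)·e^(−134/56.327) = 0.569 + (-0.43900)·0.092645 = 0.52833 kg/m³.

0.528 kg/m³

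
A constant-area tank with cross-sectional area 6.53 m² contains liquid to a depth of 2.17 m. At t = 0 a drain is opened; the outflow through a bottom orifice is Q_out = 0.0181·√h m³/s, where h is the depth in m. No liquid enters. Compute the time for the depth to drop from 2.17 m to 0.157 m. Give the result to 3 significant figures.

777 s

With no inflow, A dh/dt = −0.0181 √h.
This is separable: 2 d(√h)/dt = −0.0181/A, so √h = √h₀ − (0.0181/(2A)) t.
t = 2A(√h₀ − √h)/0.0181 = 2·6.53·(√2.17 − √0.157)/0.0181
  = 13.060 × (1.4731 − 0.39623) / 0.0181 = 777.00 s.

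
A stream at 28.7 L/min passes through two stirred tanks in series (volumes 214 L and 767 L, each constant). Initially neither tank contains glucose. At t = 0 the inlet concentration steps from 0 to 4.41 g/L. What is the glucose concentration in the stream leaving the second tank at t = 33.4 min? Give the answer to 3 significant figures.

2.68 g/L

Time constants: τᵢ = Vᵢ/Q for each well-mixed tank.
τ₁ = 214/28.7 = 7.4564 min; τ₂ = 767/28.7 = 26.725 min.
Solving the cascade with C₁(0)=C₂(0)=0 gives C₂(t) = C_in[1 − (τ₁ e^(−t/τ₁) − τ₂ e^(−t/τ₂))/(τ₁ − τ₂)].
At t = 33.4: e^(−t/τ₁) = 0.011341, e^(−t/τ₂) = 0.28657.
C₂ = 4.41·[1 − (7.4564·0.011341 − 26.725·0.28657)/(-19.268)] = 4.41·0.60692 = 2.6765 g/L.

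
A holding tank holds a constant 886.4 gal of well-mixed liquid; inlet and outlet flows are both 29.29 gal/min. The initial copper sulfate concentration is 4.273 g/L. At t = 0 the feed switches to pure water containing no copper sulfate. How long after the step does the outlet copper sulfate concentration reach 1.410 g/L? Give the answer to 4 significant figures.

Species balance: V dC/dt = Q(C_in − C) ⇒ τ = V/Q = 30.2629 min.
C(t) = C_in + (C₀ − C_in) e^(−t/τ). Set C = 1.410 and solve for t:
e^(−t/τ) = (C − C_in)/(C₀ − C_in) = (1.410 − 0)/(4.273 − 0) = 0.329979
t = −τ ln(…) = 30.2629 × 1.10873 = 33.5533 min.

33.55 min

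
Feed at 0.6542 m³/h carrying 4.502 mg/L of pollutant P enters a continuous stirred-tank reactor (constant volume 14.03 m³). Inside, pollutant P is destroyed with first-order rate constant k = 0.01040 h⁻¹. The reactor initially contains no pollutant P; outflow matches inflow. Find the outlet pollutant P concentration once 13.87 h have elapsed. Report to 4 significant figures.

2.012 mg/L

Species balance: V dC/dt = Q C_in − Q C − k V C.
dC/dt = (Q/V) C_in − (Q/V + k) C; effective rate a = Q/V + k = 0.0466287 + 0.01040 = 0.0570287 h⁻¹.
C_ss = Q C_in/(Q + kV) = 3.68100 mg/L; C(t) = C_ss + (C₀ − C_ss) e^(−a t).
C(13.87) = 3.68100 + (-3.68100)·e^(−0.0570287·13.87) = 3.68100 + (-3.68100)·0.453397 = 2.01204 mg/L.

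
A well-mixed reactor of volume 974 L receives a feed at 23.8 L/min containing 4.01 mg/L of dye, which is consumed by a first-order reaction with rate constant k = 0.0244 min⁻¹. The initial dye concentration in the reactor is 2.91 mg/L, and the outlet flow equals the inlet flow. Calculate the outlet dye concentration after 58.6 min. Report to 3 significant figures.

Species balance: V dC/dt = Q C_in − Q C − k V C.
dC/dt = (Q/V) C_in − (Q/V + k) C; effective rate a = Q/V + k = 0.024435 + 0.0244 = 0.048835 min⁻¹.
C_ss = Q C_in/(Q + kV) = 2.0065 mg/L; C(t) = C_ss + (C₀ − C_ss) e^(−a t).
C(58.6) = 2.0065 + (0.90355)·e^(−0.048835·58.6) = 2.0065 + (0.90355)·0.057169 = 2.0581 mg/L.

2.06 mg/L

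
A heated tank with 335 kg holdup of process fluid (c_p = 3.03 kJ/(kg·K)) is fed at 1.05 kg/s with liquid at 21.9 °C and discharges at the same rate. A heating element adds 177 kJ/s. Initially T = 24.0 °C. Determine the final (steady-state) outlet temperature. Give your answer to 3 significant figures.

Energy balance: M c_p dT/dt = ṁ c_p (T_in − T) + 177.
At steady state dT/dt = 0 ⇒ T_ss = T_in + Q̇/(ṁ c_p) = 21.9 + 177/(1.05·3.03) = 77.534 °C.

77.5 °C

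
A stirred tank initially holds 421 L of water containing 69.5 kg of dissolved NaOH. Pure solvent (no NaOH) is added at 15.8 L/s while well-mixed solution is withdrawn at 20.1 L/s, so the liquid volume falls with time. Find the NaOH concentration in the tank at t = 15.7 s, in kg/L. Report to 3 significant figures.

Let m(t) be the amount of NaOH. Volume: V(t) = V₀ + (Q_in − Q_out) t = 421 − 4.3000 t; V(15.7) = 353.49 L.
No NaOH enters, so dm/dt = −Q_out · (m/V).
Separate: dm/m = −Q_out dt/V(t) ⇒ ln(m/m₀) = −(Q_out/(Q_in−Q_out)) ln(V/V₀).
m = m₀ (V₀/V)^(Q_out/(Q_in−Q_out)) = 69.5 × (421/353.49)^(-4.6744) = 30.702 kg.
C = m/V = 30.702/353.49 = 0.086855 kg/L.

0.0869 kg/L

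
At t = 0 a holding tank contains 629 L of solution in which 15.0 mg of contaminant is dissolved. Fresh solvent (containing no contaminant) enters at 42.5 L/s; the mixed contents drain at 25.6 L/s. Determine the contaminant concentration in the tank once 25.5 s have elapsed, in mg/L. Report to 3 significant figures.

Let m(t) be the amount of contaminant. Volume: V(t) = V₀ + (Q_in − Q_out) t = 629 + 16.900 t; V(25.5) = 1060.0 L.
Species balance (pure solvent in): dm/dt = −Q_out · m/V(t).
dm/m = −Q_out dt/(V₀ + 16.900 t); integrating gives ln(m/m₀) = −(Q_out/(Q_in−Q_out)) ln(V/V₀).
m = m₀ (V₀/V)^(Q_out/(Q_in−Q_out)) = 15.0 × (629/1060.0)^(1.5148) = 6.8043 mg.
C = m/V = 6.8043/1060.0 = 0.0064195 mg/L.

0.00642 mg/L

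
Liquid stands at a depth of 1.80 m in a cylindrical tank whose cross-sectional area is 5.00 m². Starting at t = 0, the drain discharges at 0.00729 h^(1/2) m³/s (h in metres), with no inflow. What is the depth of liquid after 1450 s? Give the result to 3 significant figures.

0.0810 m

With no inflow, A dh/dt = −0.00729 √h.
Separate and integrate: 2(√h − √h₀) = −(0.00729/A) t.
√h = √1.80 − 0.00729·1450/(2·5.00) = 1.3416 − 1.0570 = 0.28459.
h = 0.28459² = 0.080992 m.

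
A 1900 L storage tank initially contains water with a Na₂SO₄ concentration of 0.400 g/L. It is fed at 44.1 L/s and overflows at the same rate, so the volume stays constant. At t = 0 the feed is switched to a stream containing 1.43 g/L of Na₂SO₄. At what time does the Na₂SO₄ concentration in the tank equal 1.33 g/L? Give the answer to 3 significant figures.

Species balance: V dC/dt = Q(C_in − C) ⇒ τ = V/Q = 43.084 s.
C(t) = C_in + (C₀ − C_in) e^(−t/τ). Set C = 1.33 and solve for t:
e^(−t/τ) = (C − C_in)/(C₀ − C_in) = (1.33 − 1.43)/(0.400 − 1.43) = 0.097087
t = −τ ln(…) = 43.084 × 2.3321 = 100.48 s.

100 s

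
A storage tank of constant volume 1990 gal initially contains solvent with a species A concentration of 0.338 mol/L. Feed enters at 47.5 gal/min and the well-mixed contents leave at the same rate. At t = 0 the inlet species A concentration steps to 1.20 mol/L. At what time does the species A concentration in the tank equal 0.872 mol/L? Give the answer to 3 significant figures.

40.5 min

Unsteady species balance (constant V, well mixed): V dC/dt = Q(C_in − C), so τ = V/Q = 41.895 min.
C(t) = C_in + (C₀ − C_in) e^(−t/τ). Set C = 0.872 and solve for t:
e^(−t/τ) = (C − C_in)/(C₀ − C_in) = (0.872 − 1.20)/(0.338 − 1.20) = 0.38051
t = −τ ln(…) = 41.895 × 0.96624 = 40.480 min.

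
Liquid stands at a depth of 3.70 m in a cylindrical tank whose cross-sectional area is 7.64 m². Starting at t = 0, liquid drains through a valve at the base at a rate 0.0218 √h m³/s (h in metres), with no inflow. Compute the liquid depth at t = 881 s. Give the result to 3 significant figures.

0.444 m

With no inflow, A dh/dt = −0.0218 √h.
This is separable: 2 d(√h)/dt = −0.0218/A, so √h = √h₀ − (0.0218/(2A)) t.
√h = √3.70 − 0.0218·881/(2·7.64) = 1.9235 − 1.2569 = 0.66661.
h = 0.66661² = 0.44437 m.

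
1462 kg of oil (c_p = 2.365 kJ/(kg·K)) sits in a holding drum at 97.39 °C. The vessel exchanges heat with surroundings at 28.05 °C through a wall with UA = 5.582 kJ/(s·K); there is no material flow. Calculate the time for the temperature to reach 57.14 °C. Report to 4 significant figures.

M c_p dT/dt = −UA(T − T_amb).
τ = M c_p/UA = 619.425 s; T_ss = T_amb = 28.0500 °C.
T(t) = T_ss + (T₀ − T_ss)e^(−t/τ); set T = 57.14:
t = −τ ln[(T − T_ss)/(T₀ − T_ss)] = −619.425 · ln(0.419527) = 538.050 s.

538.0 s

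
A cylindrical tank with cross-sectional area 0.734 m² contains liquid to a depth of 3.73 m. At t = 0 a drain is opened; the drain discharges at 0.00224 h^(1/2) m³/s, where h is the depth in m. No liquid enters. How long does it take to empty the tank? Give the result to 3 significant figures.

1270 s

Unsteady balance on liquid volume: A dh/dt = −0.00224 √h.
This is separable: 2 d(√h)/dt = −0.00224/A, so √h = √h₀ − (0.00224/(2A)) t.
Tank is empty when √h = 0: t_empty = 2A√h₀/0.00224.
t_empty = 2·0.734·√3.73/0.00224 = 1.4680·1.9313/0.00224 = 1265.7 s.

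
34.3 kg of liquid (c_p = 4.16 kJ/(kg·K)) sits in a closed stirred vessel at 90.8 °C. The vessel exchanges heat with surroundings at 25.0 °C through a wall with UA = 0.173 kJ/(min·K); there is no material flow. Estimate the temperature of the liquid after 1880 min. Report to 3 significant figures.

Heat balance on the well-mixed liquid: M c_p dT/dt = −UA(T − T_amb).
dT/dt = (T_ss − T)/τ with T_ss = T_amb = 25.000 °C, τ = M c_p/UA = 34.3·4.16/0.173 = 824.79 min.
T approaches T_ss exponentially: T(t) = T_ss + (T₀ − T_ss) e^(−t/τ).
T(1880) = 25.000 + (65.800)·0.10235 = 31.734 °C.

31.7 °C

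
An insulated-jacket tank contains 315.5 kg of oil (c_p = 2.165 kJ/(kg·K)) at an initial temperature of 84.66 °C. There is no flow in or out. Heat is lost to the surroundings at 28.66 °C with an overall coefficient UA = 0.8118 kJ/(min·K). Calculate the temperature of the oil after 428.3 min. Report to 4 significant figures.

62.32 °C

M c_p dT/dt = −UA(T − T_amb).
dT/dt = (T_ss − T)/τ with T_ss = T_amb = 28.6600 °C, τ = M c_p/UA = 315.5·2.165/0.8118 = 841.411 min.
This is linear first-order; T(t) = T_ss + (T₀ − T_ss) e^(−t/τ).
T(428.3) = 28.6600 + (56.0000)·0.601081 = 62.3205 °C.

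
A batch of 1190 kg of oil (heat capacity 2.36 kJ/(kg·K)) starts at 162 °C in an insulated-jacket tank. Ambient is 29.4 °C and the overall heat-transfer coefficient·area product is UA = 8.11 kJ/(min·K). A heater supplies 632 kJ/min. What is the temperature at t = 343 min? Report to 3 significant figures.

M c_p dT/dt = −UA(T − T_amb) + Q̇.
dT/dt = (T_ss − T)/τ with T_ss = T_amb + Q̇/UA = 29.4 + 632/8.11 = 107.33 °C, τ = M c_p/UA = 1190·2.36/8.11 = 346.29 min.
T approaches T_ss exponentially: T(t) = T_ss + (T₀ − T_ss) e^(−t/τ).
T(343) = 107.33 + (54.672)·0.37139 = 127.63 °C.

128 °C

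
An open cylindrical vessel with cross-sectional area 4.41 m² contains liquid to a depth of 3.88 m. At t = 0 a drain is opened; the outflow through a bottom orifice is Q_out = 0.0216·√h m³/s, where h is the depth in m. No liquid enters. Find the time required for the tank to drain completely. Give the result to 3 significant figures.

A dh/dt = −Q_out = −0.0216 √h.
∫ h^(−1/2) dh = −(0.0216/A) ∫ dt, giving 2√h = 2√h₀ − (0.0216/A) t.
Set h = 0: 2√h₀ = (0.0216/A) t_empty ⇒ t_empty = 2A√h₀/0.0216.
t_empty = 2·4.41·√3.88/0.0216 = 8.8200·1.9698/0.0216 = 804.32 s.

804 s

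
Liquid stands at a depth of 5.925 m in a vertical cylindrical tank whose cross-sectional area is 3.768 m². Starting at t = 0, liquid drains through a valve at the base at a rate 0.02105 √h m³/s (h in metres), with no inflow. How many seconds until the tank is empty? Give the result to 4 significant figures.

With no inflow, A dh/dt = −0.02105 √h.
This is separable: 2 d(√h)/dt = −0.02105/A, so √h = √h₀ − (0.02105/(2A)) t.
Set h = 0: 2√h₀ = (0.02105/A) t_empty ⇒ t_empty = 2A√h₀/0.02105.
t_empty = 2·3.768·√5.925/0.02105 = 7.53600·2.43413/0.02105 = 871.431 s.

871.4 s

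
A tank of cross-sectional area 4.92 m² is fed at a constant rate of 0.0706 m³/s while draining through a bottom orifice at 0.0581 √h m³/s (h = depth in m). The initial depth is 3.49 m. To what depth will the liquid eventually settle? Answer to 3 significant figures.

1.48 m

Level balance: A dh/dt = 0.0706 − 0.0581 √h. Setting dh/dt = 0:
Q_in = 0.0581 √h_ss ⇒ √h_ss = 0.0706/0.0581 = 1.2151.
h_ss = 1.2151² = 1.4766 m. (Since h₀ = 3.49 m > h_ss, the level will fall toward this value.)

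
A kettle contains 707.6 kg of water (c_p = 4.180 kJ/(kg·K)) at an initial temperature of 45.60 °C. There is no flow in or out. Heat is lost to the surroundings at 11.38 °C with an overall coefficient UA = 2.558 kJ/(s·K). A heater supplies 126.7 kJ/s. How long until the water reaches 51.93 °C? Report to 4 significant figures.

M c_p dT/dt = −UA(T − T_amb) + Q̇.
τ = M c_p/UA = 1156.28 s; T_ss = T_amb + Q̇/UA = 11.38 + 126.7/2.558 = 60.9109 °C.
T(t) = T_ss + (T₀ − T_ss)e^(−t/τ); set T = 51.93:
t = −τ ln[(T − T_ss)/(T₀ − T_ss)] = −1156.28 · ln(0.586569) = 616.836 s.

616.8 s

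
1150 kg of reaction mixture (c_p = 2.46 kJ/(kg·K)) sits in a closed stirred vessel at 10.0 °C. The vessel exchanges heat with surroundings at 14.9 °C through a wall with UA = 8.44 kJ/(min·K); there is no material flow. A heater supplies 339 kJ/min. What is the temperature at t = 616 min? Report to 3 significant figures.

47.9 °C

M c_p dT/dt = −UA(T − T_amb) + Q̇.
dT/dt = (T_ss − T)/τ with T_ss = T_amb + Q̇/UA = 14.9 + 339/8.44 = 55.066 °C, τ = M c_p/UA = 1150·2.46/8.44 = 335.19 min.
Solution: T(t) = T_ss + (T₀ − T_ss) e^(−t/τ).
T(616) = 55.066 + (-45.066)·0.15917 = 47.893 °C.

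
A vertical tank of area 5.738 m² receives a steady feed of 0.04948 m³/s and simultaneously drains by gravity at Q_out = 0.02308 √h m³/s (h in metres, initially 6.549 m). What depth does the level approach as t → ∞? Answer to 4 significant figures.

4.596 m

Mass balance (ρ constant): A dh/dt = Q_in − 0.02308 √h. At steady state dh/dt = 0:
Q_in = 0.02308 √h_ss ⇒ √h_ss = 0.04948/0.02308 = 2.14385.
h_ss = 2.14385² = 4.59608 m. (Since h₀ = 6.549 m > h_ss, the level will fall toward this value.)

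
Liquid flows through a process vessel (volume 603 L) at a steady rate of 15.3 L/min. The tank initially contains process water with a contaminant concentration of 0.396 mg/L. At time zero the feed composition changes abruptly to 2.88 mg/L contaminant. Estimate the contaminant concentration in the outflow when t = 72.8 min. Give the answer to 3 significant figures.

Unsteady species balance (constant V, well mixed): V dC/dt = Q(C_in − C).
Rewrite as dC/dt + C/τ = C_in/τ, τ = V/Q = 39.412 min.
C approaches C_in exponentially: C(t) = C_in + (C₀ − C_in) e^(−t/τ).
C(72.8) = 2.88 + (0.396 − 2.88)·e^(−72.8/39.412) = 2.88 + (-2.4840)·0.15768 = 2.4883 mg/L.

2.49 mg/L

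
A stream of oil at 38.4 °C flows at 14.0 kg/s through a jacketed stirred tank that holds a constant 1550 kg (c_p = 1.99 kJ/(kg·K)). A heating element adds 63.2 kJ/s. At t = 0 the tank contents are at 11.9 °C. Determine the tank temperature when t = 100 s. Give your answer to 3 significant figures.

29.0 °C

Energy balance: M c_p dT/dt = ṁ c_p (T_in − T) + 63.2.
Rearrange: dT/dt = (T_ss − T)/τ with τ = M/ṁ = 110.71 s and T_ss = T_in + Q̇/(ṁ c_p) = 40.668 °C.
Solution: T(t) = T_ss + (T₀ − T_ss) e^(−t/τ).
T(100) = 40.668 + (-28.768)·e^(−100/110.71) = 40.668 + (-28.768)·0.40526 = 29.010 °C.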